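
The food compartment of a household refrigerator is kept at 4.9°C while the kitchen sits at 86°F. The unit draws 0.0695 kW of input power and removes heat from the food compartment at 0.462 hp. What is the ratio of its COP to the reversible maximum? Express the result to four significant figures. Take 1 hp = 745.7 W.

Converting, Q̇_C = 0.4620 hp = 0.3445 kW, so COP_actual = Q̇_C/Ẇ = 0.3445/0.06950 = 4.957.
In absolute terms T_C = 278.05 K and T_H = 303.15 K, so ΔT = 25.10 K.
COP_Carnot = T_C/ΔT = 278.05/25.10 = 11.08.
η_II = COP_actual/COP_Carnot = 4.957/11.08 = 0.4475.

0.4475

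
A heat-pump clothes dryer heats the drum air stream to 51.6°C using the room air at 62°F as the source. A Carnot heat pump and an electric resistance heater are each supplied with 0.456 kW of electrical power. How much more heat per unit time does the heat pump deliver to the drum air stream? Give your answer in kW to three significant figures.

In absolute terms T_C = 289.82 K and T_H = 324.75 K, so ΔT = 34.93 K.
COP_Carnot = T_H/ΔT = 324.75/34.93 = 9.296.
The heat pump delivers Q̇_H = COP × Ẇ = 4.239 kW; the resistance heater delivers Ẇ = 0.4560 kW.
Extra = (COP − 1)·Ẇ = 3.783 kW.

3.78 kW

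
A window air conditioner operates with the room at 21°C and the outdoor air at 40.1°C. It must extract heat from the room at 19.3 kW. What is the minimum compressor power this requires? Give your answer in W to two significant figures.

In absolute terms T_C = 294.15 K and T_H = 313.25 K, so ΔT = 19.10 K.
COP_Carnot = T_C/ΔT = 294.15/19.10 = 15.40.
Ẇ_min = Q̇/COP_Carnot = 19.30/15.40 = 1.253 kW = 1253 W.

1300 W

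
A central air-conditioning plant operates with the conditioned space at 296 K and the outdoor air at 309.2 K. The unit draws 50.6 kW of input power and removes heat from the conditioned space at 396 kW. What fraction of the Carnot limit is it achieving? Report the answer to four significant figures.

0.3490

COP_actual = Q̇_C/Ẇ = 396.0/50.60 = 7.826.
The reservoir spacing is ΔT = 309.2 − 296 = 13.20 K.
COP_Carnot = T_C/ΔT = 296.00/13.20 = 22.42.
η_II = COP_actual/COP_Carnot = 7.826/22.42 = 0.3490.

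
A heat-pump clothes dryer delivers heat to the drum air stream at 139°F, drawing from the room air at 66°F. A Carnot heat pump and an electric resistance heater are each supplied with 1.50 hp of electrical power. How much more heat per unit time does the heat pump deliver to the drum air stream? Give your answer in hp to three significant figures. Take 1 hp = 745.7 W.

10.8 hp

In absolute terms T_C = 292.04 K and T_H = 332.59 K, so ΔT = 40.56 K.
COP_Carnot = T_H/ΔT = 332.59/40.56 = 8.201.
The heat pump delivers Q̇_H = COP × Ẇ = 12.30 hp; the resistance heater delivers Ẇ = 1.500 hp.
Extra = (COP − 1)·Ẇ = 10.80 hp.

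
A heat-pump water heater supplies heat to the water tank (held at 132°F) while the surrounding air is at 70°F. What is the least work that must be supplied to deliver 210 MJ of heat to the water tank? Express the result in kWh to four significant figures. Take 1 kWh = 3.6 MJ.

6.113 kWh

In absolute terms T_C = 294.26 K and T_H = 328.71 K, so ΔT = 34.44 K.
The reversible limit is COP_HP = T_H/ΔT = 9.543, so W_min = Q_H/COP = Q_H·ΔT/T_H.
W_min = 210.0 × 34.44/328.71 = 22.01 MJ = 6.113 kWh.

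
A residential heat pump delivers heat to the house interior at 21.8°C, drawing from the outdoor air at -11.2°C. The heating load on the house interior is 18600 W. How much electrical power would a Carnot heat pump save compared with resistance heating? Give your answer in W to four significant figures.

In absolute terms T_C = 261.95 K and T_H = 294.95 K, so ΔT = 33.00 K.
COP_Carnot = T_H/ΔT = 294.95/33.00 = 8.938.
Resistance heating needs Ẇ_res = Q̇_H = 18600 W; the reversible heat pump needs only Ẇ_hp = Q̇_H/COP = 2081 W.
Saving = 18600 − 2081 = 16520 W.

16520 W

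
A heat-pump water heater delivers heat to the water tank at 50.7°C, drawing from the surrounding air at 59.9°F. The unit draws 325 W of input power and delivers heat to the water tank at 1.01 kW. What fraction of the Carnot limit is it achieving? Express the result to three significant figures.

0.338

Converting, Q̇_H = 1.010 kW = 1010 W, so COP_actual = Q̇_H/Ẇ = 1010/325.0 = 3.108.
In absolute terms T_C = 288.65 K and T_H = 323.85 K, so ΔT = 35.20 K.
COP_Carnot = T_H/ΔT = 323.85/35.20 = 9.200.
η_II = COP_actual/COP_Carnot = 3.108/9.200 = 0.3378.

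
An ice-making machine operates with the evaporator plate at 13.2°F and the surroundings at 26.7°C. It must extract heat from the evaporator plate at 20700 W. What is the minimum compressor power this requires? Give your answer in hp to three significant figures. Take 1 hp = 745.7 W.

3.92 hp

In absolute terms T_C = 262.71 K and T_H = 299.85 K, so ΔT = 37.14 K.
COP_Carnot = T_C/ΔT = 262.71/37.14 = 7.073.
Ẇ_min = Q̇/COP_Carnot = 20700/7.073 = 2927 W = 3.925 hp.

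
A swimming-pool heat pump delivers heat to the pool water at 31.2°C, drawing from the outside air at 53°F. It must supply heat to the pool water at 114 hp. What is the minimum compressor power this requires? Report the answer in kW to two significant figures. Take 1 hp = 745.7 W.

5.5 kW

In absolute terms T_C = 284.82 K and T_H = 304.35 K, so ΔT = 19.53 K.
COP_Carnot = T_H/ΔT = 304.35/19.53 = 15.58.
Ẇ_min = Q̇/COP_Carnot = 114.0/15.58 = 7.317 hp = 5.456 kW.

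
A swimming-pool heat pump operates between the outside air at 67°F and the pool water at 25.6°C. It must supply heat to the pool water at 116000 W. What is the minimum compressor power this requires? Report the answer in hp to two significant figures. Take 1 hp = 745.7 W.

In absolute terms T_C = 292.59 K and T_H = 298.75 K, so ΔT = 6.156 K.
COP_Carnot = T_H/ΔT = 298.75/6.156 = 48.53.
Ẇ_min = Q̇/COP_Carnot = 116000/48.53 = 2390 W = 3.205 hp.

3.2 hp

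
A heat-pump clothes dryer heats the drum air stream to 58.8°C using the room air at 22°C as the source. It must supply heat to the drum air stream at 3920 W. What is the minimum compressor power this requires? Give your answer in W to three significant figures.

In absolute terms T_C = 295.15 K and T_H = 331.95 K, so ΔT = 36.80 K.
COP_Carnot = T_H/ΔT = 331.95/36.80 = 9.020.
Ẇ_min = Q̇/COP_Carnot = 3920/9.020 = 434.6 W.

435 W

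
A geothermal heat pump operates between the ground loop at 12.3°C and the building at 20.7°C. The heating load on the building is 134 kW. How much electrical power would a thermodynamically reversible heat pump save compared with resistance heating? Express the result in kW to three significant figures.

130 kW

In absolute terms T_C = 285.45 K and T_H = 293.85 K, so ΔT = 8.400 K.
COP_Carnot = T_H/ΔT = 293.85/8.400 = 34.98.
Resistance heating needs Ẇ_res = Q̇_H = 134.0 kW; the reversible heat pump needs only Ẇ_hp = Q̇_H/COP = 3.831 kW.
Saving = 134.0 − 3.831 = 130.2 kW.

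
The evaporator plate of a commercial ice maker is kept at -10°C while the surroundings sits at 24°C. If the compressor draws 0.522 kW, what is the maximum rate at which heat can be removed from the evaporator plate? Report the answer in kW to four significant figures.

4.040 kW

In absolute terms T_C = 263.15 K and T_H = 297.15 K, so ΔT = 34.00 K.
COP_Carnot = T_C/ΔT = 263.15/34.00 = 7.740.
Q̇_max = COP_Carnot × Ẇ = 7.740 × 0.5220 kW = 4.040 kW.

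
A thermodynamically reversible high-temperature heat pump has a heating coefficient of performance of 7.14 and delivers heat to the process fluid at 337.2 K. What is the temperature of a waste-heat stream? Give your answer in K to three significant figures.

290 K

COP_HP = T_H/(T_H − T_C) gives T_H − T_C = T_H/COP.
With T_H = 337.20 K, T_C = 337.20 × (1 − 1/7.14) = 289.97 K.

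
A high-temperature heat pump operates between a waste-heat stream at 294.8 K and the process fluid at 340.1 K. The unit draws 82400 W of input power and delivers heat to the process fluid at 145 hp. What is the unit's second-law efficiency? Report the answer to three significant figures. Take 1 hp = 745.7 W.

Converting, Q̇_H = 145.0 hp = 108100 W, so COP_actual = Q̇_H/Ẇ = 108100/82400 = 1.312.
The reservoir spacing is ΔT = 340.1 − 294.8 = 45.30 K.
COP_Carnot = T_H/ΔT = 340.10/45.30 = 7.508.
η_II = COP_actual/COP_Carnot = 1.312/7.508 = 0.1748.

0.175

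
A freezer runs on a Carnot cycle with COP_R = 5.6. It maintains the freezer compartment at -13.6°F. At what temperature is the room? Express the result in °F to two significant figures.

COP_R = T_C/(T_H − T_C) gives T_H − T_C = T_C/COP.
With T_C = 247.82 K, T_H = 247.82 × (1 + 1/5.6) = 292.07 K.
Converting, 292.07 K = 66.06°F.

66 °F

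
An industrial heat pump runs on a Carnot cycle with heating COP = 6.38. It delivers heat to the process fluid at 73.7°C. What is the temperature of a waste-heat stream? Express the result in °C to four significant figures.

19.33 °C

COP_HP = T_H/(T_H − T_C) gives T_H − T_C = T_H/COP.
With T_H = 346.85 K, T_C = 346.85 × (1 − 1/6.38) = 292.48 K.
Converting, 292.48 K = 19.33°C.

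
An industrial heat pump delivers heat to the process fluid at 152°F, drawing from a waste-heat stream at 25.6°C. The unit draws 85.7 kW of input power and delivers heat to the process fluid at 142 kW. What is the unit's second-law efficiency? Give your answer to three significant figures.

COP_actual = Q̇_H/Ẇ = 142.0/85.70 = 1.657.
In absolute terms T_C = 298.75 K and T_H = 339.82 K, so ΔT = 41.07 K.
COP_Carnot = T_H/ΔT = 339.82/41.07 = 8.275.
η_II = COP_actual/COP_Carnot = 1.657/8.275 = 0.2002.

0.200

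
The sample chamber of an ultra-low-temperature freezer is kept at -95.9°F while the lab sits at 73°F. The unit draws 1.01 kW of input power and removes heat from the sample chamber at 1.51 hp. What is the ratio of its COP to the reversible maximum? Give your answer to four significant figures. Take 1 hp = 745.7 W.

Converting, Q̇_C = 1.510 hp = 1.126 kW, so COP_actual = Q̇_C/Ẇ = 1.126/1.010 = 1.115.
In absolute terms T_C = 202.09 K and T_H = 295.93 K, so ΔT = 93.83 K.
COP_Carnot = T_C/ΔT = 202.09/93.83 = 2.154.
η_II = COP_actual/COP_Carnot = 1.115/2.154 = 0.5176.

0.5176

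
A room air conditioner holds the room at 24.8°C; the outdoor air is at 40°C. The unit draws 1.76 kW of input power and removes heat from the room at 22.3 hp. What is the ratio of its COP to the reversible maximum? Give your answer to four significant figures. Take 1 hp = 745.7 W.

Converting, Q̇_C = 22.30 hp = 16.63 kW, so COP_actual = Q̇_C/Ẇ = 16.63/1.760 = 9.448.
In absolute terms T_C = 297.95 K and T_H = 313.15 K, so ΔT = 15.20 K.
COP_Carnot = T_C/ΔT = 297.95/15.20 = 19.60.
η_II = COP_actual/COP_Carnot = 9.448/19.60 = 0.4820.

0.4820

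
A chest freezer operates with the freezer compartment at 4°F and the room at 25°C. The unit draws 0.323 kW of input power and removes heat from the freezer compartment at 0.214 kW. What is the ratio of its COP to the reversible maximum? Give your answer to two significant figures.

COP_actual = Q̇_C/Ẇ = 0.2140/0.3230 = 0.6625.
In absolute terms T_C = 257.59 K and T_H = 298.15 K, so ΔT = 40.56 K.
COP_Carnot = T_C/ΔT = 257.59/40.56 = 6.352.
η_II = COP_actual/COP_Carnot = 0.6625/6.352 = 0.1043.

0.10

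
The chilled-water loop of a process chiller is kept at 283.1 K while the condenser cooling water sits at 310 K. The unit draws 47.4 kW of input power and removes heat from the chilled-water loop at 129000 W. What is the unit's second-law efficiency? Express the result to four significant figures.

Converting, Q̇_C = 129000 W = 129.0 kW, so COP_actual = Q̇_C/Ẇ = 129.0/47.40 = 2.722.
The reservoir spacing is ΔT = 310 − 283.1 = 26.90 K.
COP_Carnot = T_C/ΔT = 283.10/26.90 = 10.52.
η_II = COP_actual/COP_Carnot = 2.722/10.52 = 0.2586.

0.2586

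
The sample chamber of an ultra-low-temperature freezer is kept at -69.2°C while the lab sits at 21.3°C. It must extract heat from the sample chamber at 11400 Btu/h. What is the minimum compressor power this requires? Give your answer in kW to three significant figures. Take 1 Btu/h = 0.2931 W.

In absolute terms T_C = 203.95 K and T_H = 294.45 K, so ΔT = 90.50 K.
COP_Carnot = T_C/ΔT = 203.95/90.50 = 2.254.
Ẇ_min = Q̇/COP_Carnot = 11400/2.254 = 5059 Btu/h = 1.483 kW.

1.48 kW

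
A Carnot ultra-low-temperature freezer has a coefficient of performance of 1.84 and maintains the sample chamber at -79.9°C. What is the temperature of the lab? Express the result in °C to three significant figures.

25.1 °C

COP_R = T_C/(T_H − T_C) gives T_H − T_C = T_C/COP.
With T_C = 193.25 K, T_H = 193.25 × (1 + 1/1.84) = 298.28 K.
Converting, 298.28 K = 25.13°C.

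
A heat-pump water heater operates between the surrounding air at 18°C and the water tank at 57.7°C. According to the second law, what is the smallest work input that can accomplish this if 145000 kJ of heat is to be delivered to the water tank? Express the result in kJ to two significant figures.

In absolute terms T_C = 291.15 K and T_H = 330.85 K, so ΔT = 39.70 K.
The reversible limit is COP_HP = T_H/ΔT = 8.334, so W_min = Q_H/COP = Q_H·ΔT/T_H.
W_min = 145000 × 39.70/330.85 = 17400 kJ.

17000 kJ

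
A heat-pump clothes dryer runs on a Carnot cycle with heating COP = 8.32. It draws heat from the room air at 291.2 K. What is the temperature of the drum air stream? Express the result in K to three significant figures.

COP_HP = T_H/(T_H − T_C) rearranges to T_H = COP·T_C/(COP − 1).
With T_C = 291.20 K, T_H = 8.32 × 291.20/7.320 = 330.98 K.

331 K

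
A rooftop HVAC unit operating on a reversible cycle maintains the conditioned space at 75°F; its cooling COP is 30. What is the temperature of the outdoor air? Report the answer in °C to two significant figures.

34 °C

COP_R = T_C/(T_H − T_C) gives T_H − T_C = T_C/COP.
With T_C = 297.04 K, T_H = 297.04 × (1 + 1/30) = 306.94 K.
Converting, 306.94 K = 33.79°C.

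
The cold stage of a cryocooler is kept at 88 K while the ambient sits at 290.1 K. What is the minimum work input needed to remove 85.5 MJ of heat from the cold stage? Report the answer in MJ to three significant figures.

196 MJ

The reservoir spacing is ΔT = 290.1 − 88 = 202.1 K.
The reversible limit is COP_R = T_C/ΔT = 0.4354, so W_min = Q_C/COP = Q_C·ΔT/T_C.
W_min = 85.50 × 202.1/88.00 = 196.4 MJ.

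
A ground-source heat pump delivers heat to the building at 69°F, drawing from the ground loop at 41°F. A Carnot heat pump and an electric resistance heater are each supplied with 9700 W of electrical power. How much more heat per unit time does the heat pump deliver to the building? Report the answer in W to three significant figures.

In absolute terms T_C = 278.15 K and T_H = 293.71 K, so ΔT = 15.56 K.
COP_Carnot = T_H/ΔT = 293.71/15.56 = 18.88.
The heat pump delivers Q̇_H = COP × Ẇ = 183100 W; the resistance heater delivers Ẇ = 9700 W.
Extra = (COP − 1)·Ẇ = 173400 W.

173000 W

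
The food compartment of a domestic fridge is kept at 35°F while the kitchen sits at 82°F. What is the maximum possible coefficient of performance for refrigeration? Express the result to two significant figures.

11

In absolute terms T_C = 274.82 K and T_H = 300.93 K, so ΔT = 26.11 K.
For a reversible cycle, COP_Carnot = T_C/ΔT = 274.82/26.11 = 10.52.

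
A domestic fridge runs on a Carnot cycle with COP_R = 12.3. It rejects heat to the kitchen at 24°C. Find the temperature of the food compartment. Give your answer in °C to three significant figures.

For a Carnot refrigerator COP_R = T_C/(T_H − T_C), so T_C = COP·T_H/(1 + COP).
With T_H = 297.15 K, T_C = 12.3 × 297.15/13.30 = 274.81 K.
Converting, 274.81 K = 1.66°C.

1.66 °C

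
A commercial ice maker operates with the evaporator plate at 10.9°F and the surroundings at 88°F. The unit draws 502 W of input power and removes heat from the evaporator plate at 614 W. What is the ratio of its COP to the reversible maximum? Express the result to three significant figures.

COP_actual = Q̇_C/Ẇ = 614.0/502.0 = 1.223.
In absolute terms T_C = 261.43 K and T_H = 304.26 K, so ΔT = 42.83 K.
COP_Carnot = T_C/ΔT = 261.43/42.83 = 6.103.
η_II = COP_actual/COP_Carnot = 1.223/6.103 = 0.2004.

0.200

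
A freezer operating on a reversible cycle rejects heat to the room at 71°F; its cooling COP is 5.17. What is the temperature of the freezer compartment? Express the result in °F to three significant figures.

For a Carnot refrigerator COP_R = T_C/(T_H − T_C), so T_C = COP·T_H/(1 + COP).
With T_H = 294.82 K, T_C = 5.17 × 294.82/6.170 = 247.03 K.
Converting, 247.03 K = -15.01°F.

-15.0 °F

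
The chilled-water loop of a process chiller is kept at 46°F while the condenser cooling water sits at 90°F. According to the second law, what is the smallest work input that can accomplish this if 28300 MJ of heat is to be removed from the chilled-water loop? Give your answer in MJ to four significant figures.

In absolute terms T_C = 280.93 K and T_H = 305.37 K, so ΔT = 24.44 K.
The reversible limit is COP_R = T_C/ΔT = 11.49, so W_min = Q_C/COP = Q_C·ΔT/T_C.
W_min = 28300 × 24.44/280.93 = 2462 MJ.

2462 MJ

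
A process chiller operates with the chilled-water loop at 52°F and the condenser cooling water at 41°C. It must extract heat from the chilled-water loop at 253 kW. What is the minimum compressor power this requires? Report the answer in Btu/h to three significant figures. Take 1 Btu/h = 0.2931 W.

90800 Btu/h

In absolute terms T_C = 284.26 K and T_H = 314.15 K, so ΔT = 29.89 K.
COP_Carnot = T_C/ΔT = 284.26/29.89 = 9.511.
Ẇ_min = Q̇/COP_Carnot = 253.0/9.511 = 26.60 kW = 90760 Btu/h.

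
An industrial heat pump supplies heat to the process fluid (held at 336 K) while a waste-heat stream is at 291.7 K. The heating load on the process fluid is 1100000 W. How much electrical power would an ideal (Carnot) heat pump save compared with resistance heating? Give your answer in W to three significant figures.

The reservoir spacing is ΔT = 336 − 291.7 = 44.30 K.
COP_Carnot = T_H/ΔT = 336.00/44.30 = 7.585.
Resistance heating needs Ẇ_res = Q̇_H = 1100000 W; the reversible heat pump needs only Ẇ_hp = Q̇_H/COP = 145000 W.
Saving = 1100000 − 145000 = 955000 W.

955000 W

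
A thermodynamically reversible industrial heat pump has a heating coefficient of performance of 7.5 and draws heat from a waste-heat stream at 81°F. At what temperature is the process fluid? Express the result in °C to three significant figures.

COP_HP = T_H/(T_H − T_C) rearranges to T_H = COP·T_C/(COP − 1).
With T_C = 300.37 K, T_H = 7.5 × 300.37/6.500 = 346.58 K.
Converting, 346.58 K = 73.43°C.

73.4 °C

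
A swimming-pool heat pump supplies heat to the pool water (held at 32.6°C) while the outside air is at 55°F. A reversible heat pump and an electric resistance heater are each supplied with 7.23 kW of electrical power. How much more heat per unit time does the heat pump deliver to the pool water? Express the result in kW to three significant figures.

104 kW

In absolute terms T_C = 285.93 K and T_H = 305.75 K, so ΔT = 19.82 K.
COP_Carnot = T_H/ΔT = 305.75/19.82 = 15.42.
The heat pump delivers Q̇_H = COP × Ẇ = 111.5 kW; the resistance heater delivers Ẇ = 7.230 kW.
Extra = (COP − 1)·Ẇ = 104.3 kW.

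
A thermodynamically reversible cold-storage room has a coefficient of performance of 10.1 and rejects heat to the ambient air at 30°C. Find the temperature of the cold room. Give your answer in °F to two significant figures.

For a Carnot refrigerator COP_R = T_C/(T_H − T_C), so T_C = COP·T_H/(1 + COP).
With T_H = 303.15 K, T_C = 10.1 × 303.15/11.10 = 275.84 K.
Converting, 275.84 K = 36.84°F.

37 °F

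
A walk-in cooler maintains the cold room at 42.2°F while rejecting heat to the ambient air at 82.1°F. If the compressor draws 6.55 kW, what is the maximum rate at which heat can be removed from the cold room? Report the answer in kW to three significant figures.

82.4 kW

In absolute terms T_C = 278.82 K and T_H = 300.98 K, so ΔT = 22.17 K.
COP_Carnot = T_C/ΔT = 278.82/22.17 = 12.58.
Q̇_max = COP_Carnot × Ẇ = 12.58 × 6.550 kW = 82.39 kW.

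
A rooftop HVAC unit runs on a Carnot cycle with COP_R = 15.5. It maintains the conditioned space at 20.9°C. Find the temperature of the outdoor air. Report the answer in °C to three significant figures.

39.9 °C

COP_R = T_C/(T_H − T_C) gives T_H − T_C = T_C/COP.
With T_C = 294.05 K, T_H = 294.05 × (1 + 1/15.5) = 313.02 K.
Converting, 313.02 K = 39.87°C.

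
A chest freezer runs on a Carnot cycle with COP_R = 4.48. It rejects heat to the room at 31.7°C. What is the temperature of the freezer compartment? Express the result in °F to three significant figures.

For a Carnot refrigerator COP_R = T_C/(T_H − T_C), so T_C = COP·T_H/(1 + COP).
With T_H = 304.85 K, T_C = 4.48 × 304.85/5.480 = 249.22 K.
Converting, 249.22 K = -11.07°F.

-11.1 °F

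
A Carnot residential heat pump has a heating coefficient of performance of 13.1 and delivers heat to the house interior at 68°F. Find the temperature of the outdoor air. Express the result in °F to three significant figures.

COP_HP = T_H/(T_H − T_C) gives T_H − T_C = T_H/COP.
With T_H = 293.15 K, T_C = 293.15 × (1 − 1/13.1) = 270.77 K.
Converting, 270.77 K = 27.72°F.

27.7 °F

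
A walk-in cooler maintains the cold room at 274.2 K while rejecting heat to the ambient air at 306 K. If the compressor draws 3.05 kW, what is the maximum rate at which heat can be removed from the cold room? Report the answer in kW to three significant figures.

The reservoir spacing is ΔT = 306 − 274.2 = 31.80 K.
COP_Carnot = T_C/ΔT = 274.20/31.80 = 8.623.
Q̇_max = COP_Carnot × Ẇ = 8.623 × 3.050 kW = 26.30 kW.

26.3 kW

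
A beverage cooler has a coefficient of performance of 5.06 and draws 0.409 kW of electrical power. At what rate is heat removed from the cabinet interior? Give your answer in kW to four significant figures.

Q̇_C = COP × Ẇ = 5.06 × 0.4090 = 2.070 kW.

2.070 kW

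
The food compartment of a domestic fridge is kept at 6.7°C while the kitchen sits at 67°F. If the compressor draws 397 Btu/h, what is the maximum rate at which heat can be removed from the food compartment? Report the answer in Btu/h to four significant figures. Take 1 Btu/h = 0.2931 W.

8718 Btu/h

In absolute terms T_C = 279.85 K and T_H = 292.59 K, so ΔT = 12.74 K.
COP_Carnot = T_C/ΔT = 279.85/12.74 = 21.96.
Q̇_max = COP_Carnot × Ẇ = 21.96 × 397.0 Btu/h = 8718 Btu/h.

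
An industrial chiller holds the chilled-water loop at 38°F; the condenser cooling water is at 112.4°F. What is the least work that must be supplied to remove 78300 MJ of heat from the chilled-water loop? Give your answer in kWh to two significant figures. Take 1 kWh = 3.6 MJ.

3300 kWh

In absolute terms T_C = 276.48 K and T_H = 317.82 K, so ΔT = 41.33 K.
The reversible limit is COP_R = T_C/ΔT = 6.689, so W_min = Q_C/COP = Q_C·ΔT/T_C.
W_min = 78300 × 41.33/276.48 = 11710 MJ = 3252 kWh.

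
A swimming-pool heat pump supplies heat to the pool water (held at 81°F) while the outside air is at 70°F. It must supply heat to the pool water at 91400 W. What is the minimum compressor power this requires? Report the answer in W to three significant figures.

In absolute terms T_C = 294.26 K and T_H = 300.37 K, so ΔT = 6.111 K.
COP_Carnot = T_H/ΔT = 300.37/6.111 = 49.15.
Ẇ_min = Q̇/COP_Carnot = 91400/49.15 = 1860 W.

1860 W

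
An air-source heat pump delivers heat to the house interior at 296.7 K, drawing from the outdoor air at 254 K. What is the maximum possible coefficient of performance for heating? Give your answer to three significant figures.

6.95

The reservoir spacing is ΔT = 296.7 − 254 = 42.70 K.
For a reversible cycle, COP_Carnot = T_H/ΔT = 296.70/42.70 = 6.948.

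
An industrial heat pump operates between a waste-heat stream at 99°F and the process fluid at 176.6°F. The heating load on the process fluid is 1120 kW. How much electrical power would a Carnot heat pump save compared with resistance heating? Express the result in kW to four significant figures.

983.4 kW

In absolute terms T_C = 310.37 K and T_H = 353.48 K, so ΔT = 43.11 K.
COP_Carnot = T_H/ΔT = 353.48/43.11 = 8.199.
Resistance heating needs Ẇ_res = Q̇_H = 1120 kW; the reversible heat pump needs only Ẇ_hp = Q̇_H/COP = 136.6 kW.
Saving = 1120 − 136.6 = 983.4 kW.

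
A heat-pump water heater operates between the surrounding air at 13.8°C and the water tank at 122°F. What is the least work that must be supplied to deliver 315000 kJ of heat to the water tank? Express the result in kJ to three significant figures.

35300 kJ

In absolute terms T_C = 286.95 K and T_H = 323.15 K, so ΔT = 36.20 K.
The reversible limit is COP_HP = T_H/ΔT = 8.927, so W_min = Q_H/COP = Q_H·ΔT/T_H.
W_min = 315000 × 36.20/323.15 = 35290 kJ.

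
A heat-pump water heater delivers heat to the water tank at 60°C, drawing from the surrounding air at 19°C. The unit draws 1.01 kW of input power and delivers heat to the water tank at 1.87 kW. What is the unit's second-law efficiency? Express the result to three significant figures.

0.228

COP_actual = Q̇_H/Ẇ = 1.870/1.010 = 1.851.
In absolute terms T_C = 292.15 K and T_H = 333.15 K, so ΔT = 41.00 K.
COP_Carnot = T_H/ΔT = 333.15/41.00 = 8.126.
η_II = COP_actual/COP_Carnot = 1.851/8.126 = 0.2279.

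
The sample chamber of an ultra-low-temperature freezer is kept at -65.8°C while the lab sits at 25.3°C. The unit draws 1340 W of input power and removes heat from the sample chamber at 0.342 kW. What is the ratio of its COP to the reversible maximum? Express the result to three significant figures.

0.112

Converting, Q̇_C = 0.3420 kW = 342.0 W, so COP_actual = Q̇_C/Ẇ = 342.0/1340 = 0.2552.
In absolute terms T_C = 207.35 K and T_H = 298.45 K, so ΔT = 91.10 K.
COP_Carnot = T_C/ΔT = 207.35/91.10 = 2.276.
η_II = COP_actual/COP_Carnot = 0.2552/2.276 = 0.1121.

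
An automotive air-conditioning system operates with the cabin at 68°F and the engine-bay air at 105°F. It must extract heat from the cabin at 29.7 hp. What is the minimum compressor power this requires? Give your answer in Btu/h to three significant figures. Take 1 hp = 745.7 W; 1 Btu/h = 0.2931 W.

In absolute terms T_C = 293.15 K and T_H = 313.71 K, so ΔT = 20.56 K.
COP_Carnot = T_C/ΔT = 293.15/20.56 = 14.26.
Ẇ_min = Q̇/COP_Carnot = 29.70/14.26 = 2.083 hp = 5298 Btu/h.

5300 Btu/h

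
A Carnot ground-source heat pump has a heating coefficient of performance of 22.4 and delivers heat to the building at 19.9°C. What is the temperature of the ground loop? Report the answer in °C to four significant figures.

COP_HP = T_H/(T_H − T_C) gives T_H − T_C = T_H/COP.
With T_H = 293.05 K, T_C = 293.05 × (1 − 1/22.4) = 279.97 K.
Converting, 279.97 K = 6.82°C.

6.817 °C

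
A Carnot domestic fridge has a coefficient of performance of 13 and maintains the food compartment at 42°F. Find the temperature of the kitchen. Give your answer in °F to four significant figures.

COP_R = T_C/(T_H − T_C) gives T_H − T_C = T_C/COP.
With T_C = 278.71 K, T_H = 278.71 × (1 + 1/13) = 300.14 K.
Converting, 300.14 K = 80.59°F.

80.59 °F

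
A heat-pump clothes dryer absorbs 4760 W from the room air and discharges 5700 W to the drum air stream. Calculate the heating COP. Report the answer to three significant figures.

6.06

The first law gives Q̇_H = Q̇_C + Ẇ, so the three rates are Q̇_C = 4760, Q̇_H = 5700, Ẇ = 940.0 W.
COP_HP = Q̇_H/Ẇ = 5700/940.0 = 6.064.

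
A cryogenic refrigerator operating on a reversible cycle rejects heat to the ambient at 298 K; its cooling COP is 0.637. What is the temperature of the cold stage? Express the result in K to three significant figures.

116 K

For a Carnot refrigerator COP_R = T_C/(T_H − T_C), so T_C = COP·T_H/(1 + COP).
With T_H = 298.00 K, T_C = 0.637 × 298.00/1.637 = 115.96 K.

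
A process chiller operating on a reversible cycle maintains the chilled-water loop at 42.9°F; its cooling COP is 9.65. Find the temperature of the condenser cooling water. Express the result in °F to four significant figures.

94.98 °F

COP_R = T_C/(T_H − T_C) gives T_H − T_C = T_C/COP.
With T_C = 279.21 K, T_H = 279.21 × (1 + 1/9.65) = 308.14 K.
Converting, 308.14 K = 94.98°F.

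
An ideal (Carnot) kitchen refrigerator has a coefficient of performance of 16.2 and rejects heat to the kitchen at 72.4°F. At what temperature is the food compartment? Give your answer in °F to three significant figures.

41.5 °F

For a Carnot refrigerator COP_R = T_C/(T_H − T_C), so T_C = COP·T_H/(1 + COP).
With T_H = 295.59 K, T_C = 16.2 × 295.59/17.20 = 278.41 K.
Converting, 278.41 K = 41.47°F.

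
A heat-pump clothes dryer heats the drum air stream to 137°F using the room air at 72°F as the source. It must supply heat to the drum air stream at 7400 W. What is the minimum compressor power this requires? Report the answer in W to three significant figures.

806 W

In absolute terms T_C = 295.37 K and T_H = 331.48 K, so ΔT = 36.11 K.
COP_Carnot = T_H/ΔT = 331.48/36.11 = 9.180.
Ẇ_min = Q̇/COP_Carnot = 7400/9.180 = 806.1 W.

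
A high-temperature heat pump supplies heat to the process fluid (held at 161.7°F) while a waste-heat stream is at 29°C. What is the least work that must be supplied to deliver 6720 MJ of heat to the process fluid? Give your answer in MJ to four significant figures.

In absolute terms T_C = 302.15 K and T_H = 345.21 K, so ΔT = 43.06 K.
The reversible limit is COP_HP = T_H/ΔT = 8.018, so W_min = Q_H/COP = Q_H·ΔT/T_H.
W_min = 6720 × 43.06/345.21 = 838.1 MJ.

838.1 MJ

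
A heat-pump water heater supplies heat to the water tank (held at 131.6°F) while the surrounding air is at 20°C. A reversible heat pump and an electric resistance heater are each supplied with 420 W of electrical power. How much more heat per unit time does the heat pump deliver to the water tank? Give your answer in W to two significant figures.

In absolute terms T_C = 293.15 K and T_H = 328.48 K, so ΔT = 35.33 K.
COP_Carnot = T_H/ΔT = 328.48/35.33 = 9.297.
The heat pump delivers Q̇_H = COP × Ẇ = 3905 W; the resistance heater delivers Ẇ = 420.0 W.
Extra = (COP − 1)·Ẇ = 3485 W.

3500 W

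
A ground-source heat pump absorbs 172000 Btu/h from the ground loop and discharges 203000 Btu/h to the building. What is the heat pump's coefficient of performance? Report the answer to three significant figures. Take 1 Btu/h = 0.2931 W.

6.55

The first law gives Q̇_H = Q̇_C + Ẇ, so the three rates are Q̇_C = 172000, Q̇_H = 203000, Ẇ = 31000 Btu/h.
COP_HP = Q̇_H/Ẇ = 203000/31000 = 6.548.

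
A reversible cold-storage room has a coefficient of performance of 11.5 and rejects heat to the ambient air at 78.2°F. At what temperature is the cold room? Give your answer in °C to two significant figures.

1.8 °C

For a Carnot refrigerator COP_R = T_C/(T_H − T_C), so T_C = COP·T_H/(1 + COP).
With T_H = 298.82 K, T_C = 11.5 × 298.82/12.50 = 274.91 K.
Converting, 274.91 K = 1.76°C.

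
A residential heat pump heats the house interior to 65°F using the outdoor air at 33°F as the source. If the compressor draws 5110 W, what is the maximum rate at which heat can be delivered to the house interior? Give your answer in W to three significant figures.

83800 W

In absolute terms T_C = 273.71 K and T_H = 291.48 K, so ΔT = 17.78 K.
COP_Carnot = T_H/ΔT = 291.48/17.78 = 16.40.
Q̇_max = COP_Carnot × Ẇ = 16.40 × 5110 W = 83780 W.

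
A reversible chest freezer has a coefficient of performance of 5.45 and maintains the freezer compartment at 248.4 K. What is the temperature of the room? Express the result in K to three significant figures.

COP_R = T_C/(T_H − T_C) gives T_H − T_C = T_C/COP.
With T_C = 248.40 K, T_H = 248.40 × (1 + 1/5.45) = 293.98 K.

294 K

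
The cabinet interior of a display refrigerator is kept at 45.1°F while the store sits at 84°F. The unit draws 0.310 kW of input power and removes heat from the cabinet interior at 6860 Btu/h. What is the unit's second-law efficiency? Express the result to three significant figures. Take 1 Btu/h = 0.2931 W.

Converting, Q̇_C = 6860 Btu/h = 2.011 kW, so COP_actual = Q̇_C/Ẇ = 2.011/0.3100 = 6.486.
In absolute terms T_C = 280.43 K and T_H = 302.04 K, so ΔT = 21.61 K.
COP_Carnot = T_C/ΔT = 280.43/21.61 = 12.98.
η_II = COP_actual/COP_Carnot = 6.486/12.98 = 0.4998.

0.500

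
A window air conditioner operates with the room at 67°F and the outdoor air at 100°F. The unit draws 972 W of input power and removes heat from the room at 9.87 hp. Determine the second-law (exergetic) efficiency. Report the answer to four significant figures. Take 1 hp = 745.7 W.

Converting, Q̇_C = 9.870 hp = 7360 W, so COP_actual = Q̇_C/Ẇ = 7360/972.0 = 7.572.
In absolute terms T_C = 292.59 K and T_H = 310.93 K, so ΔT = 18.33 K.
COP_Carnot = T_C/ΔT = 292.59/18.33 = 15.96.
η_II = COP_actual/COP_Carnot = 7.572/15.96 = 0.4744.

0.4744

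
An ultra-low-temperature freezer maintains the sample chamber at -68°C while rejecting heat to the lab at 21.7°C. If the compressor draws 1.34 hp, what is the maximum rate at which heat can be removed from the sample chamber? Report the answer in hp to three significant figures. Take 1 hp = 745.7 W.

In absolute terms T_C = 205.15 K and T_H = 294.85 K, so ΔT = 89.70 K.
COP_Carnot = T_C/ΔT = 205.15/89.70 = 2.287.
Q̇_max = COP_Carnot × Ẇ = 2.287 × 1.340 hp = 3.065 hp.

3.06 hp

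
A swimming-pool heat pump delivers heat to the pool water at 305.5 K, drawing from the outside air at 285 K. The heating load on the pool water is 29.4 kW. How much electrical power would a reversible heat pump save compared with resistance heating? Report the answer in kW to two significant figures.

27 kW

The reservoir spacing is ΔT = 305.5 − 285 = 20.50 K.
COP_Carnot = T_H/ΔT = 305.50/20.50 = 14.90.
Resistance heating needs Ẇ_res = Q̇_H = 29.40 kW; the reversible heat pump needs only Ẇ_hp = Q̇_H/COP = 1.973 kW.
Saving = 29.40 − 1.973 = 27.43 kW.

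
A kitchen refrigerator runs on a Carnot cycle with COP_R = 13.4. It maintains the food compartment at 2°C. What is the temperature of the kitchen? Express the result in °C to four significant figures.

COP_R = T_C/(T_H − T_C) gives T_H − T_C = T_C/COP.
With T_C = 275.15 K, T_H = 275.15 × (1 + 1/13.4) = 295.68 K.
Converting, 295.68 K = 22.53°C.

22.53 °C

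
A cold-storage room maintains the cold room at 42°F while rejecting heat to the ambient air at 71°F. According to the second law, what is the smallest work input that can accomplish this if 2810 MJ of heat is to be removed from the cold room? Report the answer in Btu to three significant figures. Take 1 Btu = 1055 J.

154000 Btu

In absolute terms T_C = 278.71 K and T_H = 294.82 K, so ΔT = 16.11 K.
The reversible limit is COP_R = T_C/ΔT = 17.30, so W_min = Q_C/COP = Q_C·ΔT/T_C.
W_min = 2810 × 16.11/278.71 = 162.4 MJ = 154000 Btu.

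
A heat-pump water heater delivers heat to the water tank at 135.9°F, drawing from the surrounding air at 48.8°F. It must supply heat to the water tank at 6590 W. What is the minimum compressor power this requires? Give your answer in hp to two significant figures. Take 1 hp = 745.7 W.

In absolute terms T_C = 282.48 K and T_H = 330.87 K, so ΔT = 48.39 K.
COP_Carnot = T_H/ΔT = 330.87/48.39 = 6.838.
Ẇ_min = Q̇/COP_Carnot = 6590/6.838 = 963.8 W = 1.292 hp.

1.3 hp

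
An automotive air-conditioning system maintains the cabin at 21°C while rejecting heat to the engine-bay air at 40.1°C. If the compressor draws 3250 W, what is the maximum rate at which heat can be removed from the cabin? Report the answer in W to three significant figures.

In absolute terms T_C = 294.15 K and T_H = 313.25 K, so ΔT = 19.10 K.
COP_Carnot = T_C/ΔT = 294.15/19.10 = 15.40.
Q̇_max = COP_Carnot × Ẇ = 15.40 × 3250 W = 50050 W.

50100 W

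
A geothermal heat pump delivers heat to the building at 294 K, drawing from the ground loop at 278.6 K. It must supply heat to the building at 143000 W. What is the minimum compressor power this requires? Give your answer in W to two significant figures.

The reservoir spacing is ΔT = 294 − 278.6 = 15.40 K.
COP_Carnot = T_H/ΔT = 294.00/15.40 = 19.09.
Ẇ_min = Q̇/COP_Carnot = 143000/19.09 = 7490 W.

7500 W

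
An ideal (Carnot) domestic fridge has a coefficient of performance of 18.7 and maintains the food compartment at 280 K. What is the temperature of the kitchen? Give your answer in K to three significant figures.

295 K

COP_R = T_C/(T_H − T_C) gives T_H − T_C = T_C/COP.
With T_C = 280.00 K, T_H = 280.00 × (1 + 1/18.7) = 294.97 K.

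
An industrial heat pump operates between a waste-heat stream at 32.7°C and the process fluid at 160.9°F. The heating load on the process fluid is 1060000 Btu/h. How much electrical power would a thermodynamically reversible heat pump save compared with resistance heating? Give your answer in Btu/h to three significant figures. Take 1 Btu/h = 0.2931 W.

940000 Btu/h

In absolute terms T_C = 305.85 K and T_H = 344.76 K, so ΔT = 38.91 K.
COP_Carnot = T_H/ΔT = 344.76/38.91 = 8.860.
Resistance heating needs Ẇ_res = Q̇_H = 1060000 Btu/h; the reversible heat pump needs only Ẇ_hp = Q̇_H/COP = 119600 Btu/h.
Saving = 1060000 − 119600 = 940400 Btu/h.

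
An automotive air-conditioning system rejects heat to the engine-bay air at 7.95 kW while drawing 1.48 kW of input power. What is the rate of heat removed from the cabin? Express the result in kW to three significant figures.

6.47 kW

For a cyclic device the first law requires Q̇_H = Q̇_C + Ẇ.
Q̇_C = Q̇_H − Ẇ = 6.470 kW.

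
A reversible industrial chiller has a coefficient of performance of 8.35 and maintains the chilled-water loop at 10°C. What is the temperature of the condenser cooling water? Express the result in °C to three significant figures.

43.9 °C

COP_R = T_C/(T_H − T_C) gives T_H − T_C = T_C/COP.
With T_C = 283.15 K, T_H = 283.15 × (1 + 1/8.35) = 317.06 K.
Converting, 317.06 K = 43.91°C.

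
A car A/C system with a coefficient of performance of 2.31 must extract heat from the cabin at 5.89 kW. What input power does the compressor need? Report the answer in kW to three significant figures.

Ẇ = Q̇_C/COP = 5.890/2.31 = 2.550 kW.

2.55 kW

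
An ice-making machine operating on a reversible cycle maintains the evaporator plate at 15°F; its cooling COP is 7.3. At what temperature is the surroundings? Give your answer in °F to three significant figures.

COP_R = T_C/(T_H − T_C) gives T_H − T_C = T_C/COP.
With T_C = 263.71 K, T_H = 263.71 × (1 + 1/7.3) = 299.83 K.
Converting, 299.83 K = 80.02°F.

80.0 °F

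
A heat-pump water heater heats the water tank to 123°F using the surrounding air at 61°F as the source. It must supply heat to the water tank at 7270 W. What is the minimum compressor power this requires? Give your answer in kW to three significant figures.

0.774 kW

In absolute terms T_C = 289.26 K and T_H = 323.71 K, so ΔT = 34.44 K.
COP_Carnot = T_H/ΔT = 323.71/34.44 = 9.398.
Ẇ_min = Q̇/COP_Carnot = 7270/9.398 = 773.6 W = 0.7736 kW.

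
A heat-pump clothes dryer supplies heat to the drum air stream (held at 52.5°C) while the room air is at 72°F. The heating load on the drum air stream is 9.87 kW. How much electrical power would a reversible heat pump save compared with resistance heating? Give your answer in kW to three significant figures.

In absolute terms T_C = 295.37 K and T_H = 325.65 K, so ΔT = 30.28 K.
COP_Carnot = T_H/ΔT = 325.65/30.28 = 10.76.
Resistance heating needs Ẇ_res = Q̇_H = 9.870 kW; the reversible heat pump needs only Ẇ_hp = Q̇_H/COP = 0.9177 kW.
Saving = 9.870 − 0.9177 = 8.952 kW.

8.95 kW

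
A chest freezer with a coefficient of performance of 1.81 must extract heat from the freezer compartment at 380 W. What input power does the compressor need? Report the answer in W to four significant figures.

Ẇ = Q̇_C/COP = 380.0/1.81 = 209.9 W.

209.9 W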